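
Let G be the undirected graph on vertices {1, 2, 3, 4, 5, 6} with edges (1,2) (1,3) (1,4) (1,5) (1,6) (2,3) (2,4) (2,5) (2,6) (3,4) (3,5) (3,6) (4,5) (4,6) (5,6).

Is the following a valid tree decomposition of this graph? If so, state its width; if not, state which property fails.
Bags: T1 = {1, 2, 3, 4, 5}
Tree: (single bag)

A tree decomposition must satisfy three properties: every vertex lies in some bag; for every edge, both endpoints lie together in some bag; and for every vertex, the bags containing it form a connected subtree. Here vertex 6 appears in no bag, so the decomposition is invalid.

No — vertex 6 appears in no bag.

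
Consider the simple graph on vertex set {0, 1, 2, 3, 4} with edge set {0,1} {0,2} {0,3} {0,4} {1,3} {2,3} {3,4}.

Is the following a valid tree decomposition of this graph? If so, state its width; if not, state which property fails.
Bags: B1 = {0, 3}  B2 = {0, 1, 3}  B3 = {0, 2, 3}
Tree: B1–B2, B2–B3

No — vertex 4 appears in no bag.

A tree decomposition must satisfy three properties: every vertex lies in some bag; for every edge, both endpoints lie together in some bag; and for every vertex, the bags containing it form a connected subtree. Here vertex 4 appears in no bag, so the decomposition is invalid.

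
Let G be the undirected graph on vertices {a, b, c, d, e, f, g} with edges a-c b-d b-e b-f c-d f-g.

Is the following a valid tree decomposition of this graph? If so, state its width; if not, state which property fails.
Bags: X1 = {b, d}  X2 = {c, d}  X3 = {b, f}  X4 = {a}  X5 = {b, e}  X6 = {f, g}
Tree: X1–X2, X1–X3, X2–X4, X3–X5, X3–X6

No — edge (c,a) lies in no bag.

A tree decomposition must satisfy three properties: every vertex lies in some bag; for every edge, both endpoints lie together in some bag; and for every vertex, the bags containing it form a connected subtree. Here edge (c,a) lies in no bag, so the decomposition is invalid.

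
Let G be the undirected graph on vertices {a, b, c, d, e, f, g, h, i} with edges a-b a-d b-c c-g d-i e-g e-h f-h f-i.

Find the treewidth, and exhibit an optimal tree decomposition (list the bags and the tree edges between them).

Treewidth 2.
One optimal decomposition is:
Bags: B1 = {a, b, d}  B2 = {b, c, d}  B3 = {c, d, g}  B4 = {d, e, g}  B5 = {d, e, h}  B6 = {d, f, h}  B7 = {d, f, i}
Tree: B1–B2, B2–B3, B3–B4, B4–B5, B5–B6, B6–B7

Each bag holds 3 vertices, so the decomposition has width 2, which upper-bounds the treewidth. The edges d–a–b–c–g–e–h–f–i–d form a cycle, so G is not a tree and its treewidth is at least 2. Combining the bounds, tw(G) = 2.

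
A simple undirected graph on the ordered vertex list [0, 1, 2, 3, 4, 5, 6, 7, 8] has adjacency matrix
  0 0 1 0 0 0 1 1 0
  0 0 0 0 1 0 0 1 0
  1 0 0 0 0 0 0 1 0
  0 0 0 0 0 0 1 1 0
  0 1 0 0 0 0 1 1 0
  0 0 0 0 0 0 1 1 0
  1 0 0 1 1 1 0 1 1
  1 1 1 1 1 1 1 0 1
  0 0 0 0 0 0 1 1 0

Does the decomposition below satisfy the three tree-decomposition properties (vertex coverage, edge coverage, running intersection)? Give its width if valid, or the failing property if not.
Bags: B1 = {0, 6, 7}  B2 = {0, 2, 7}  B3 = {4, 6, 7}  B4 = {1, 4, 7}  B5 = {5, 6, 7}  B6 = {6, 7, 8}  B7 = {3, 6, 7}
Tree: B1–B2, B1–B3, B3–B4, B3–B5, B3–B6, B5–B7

Yes; width 2.

Every vertex of G appears in some bag (union = {0, 1, 2, 3, 4, 5, 6, 7, 8}); every edge is covered by a bag; and for each vertex v the set of bags containing v is connected in the bag tree. The decomposition is therefore valid. The largest bag has 3 vertices, so the width is 2.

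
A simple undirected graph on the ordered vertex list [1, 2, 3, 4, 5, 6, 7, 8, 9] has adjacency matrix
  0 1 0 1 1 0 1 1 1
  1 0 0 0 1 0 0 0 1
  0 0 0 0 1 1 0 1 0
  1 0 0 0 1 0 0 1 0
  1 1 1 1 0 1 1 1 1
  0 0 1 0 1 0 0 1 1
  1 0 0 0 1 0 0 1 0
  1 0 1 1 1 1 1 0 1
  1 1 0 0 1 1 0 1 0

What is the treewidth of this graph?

A width-3 tree decomposition is:
Bags: B1 = {5, 6, 8, 9}  B2 = {1, 5, 8, 9}  B3 = {1, 5, 7, 8}  B4 = {1, 2, 5, 9}  B5 = {1, 4, 5, 8}  B6 = {3, 5, 6, 8}
Tree: B1–B2, B2–B3, B2–B4, B3–B5, B1–B6
Every bag has size at most 4, so the width is 4 − 1 = 3 and tw(G) ≤ 3. For the lower bound, the 4 vertices {1, 5, 8, 9} are pairwise adjacent, and any tree decomposition puts a clique entirely inside one bag — forcing width ≥ 3. The upper and lower bounds meet at 3, so that is the treewidth.

3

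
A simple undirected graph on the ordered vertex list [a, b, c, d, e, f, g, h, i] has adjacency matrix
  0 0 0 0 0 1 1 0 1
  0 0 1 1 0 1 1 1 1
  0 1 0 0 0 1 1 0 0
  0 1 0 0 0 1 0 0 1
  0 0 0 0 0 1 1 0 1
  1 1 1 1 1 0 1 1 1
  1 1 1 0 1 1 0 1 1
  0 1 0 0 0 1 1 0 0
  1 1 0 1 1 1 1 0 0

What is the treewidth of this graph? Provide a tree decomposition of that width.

Treewidth 3.
One such decomposition:
Bags: B1 = {b, f, g, i}  B2 = {b, c, f, g}  B3 = {a, f, g, i}  B4 = {b, f, g, h}  B5 = {b, d, f, i}  B6 = {e, f, g, i}
Tree: B1–B2, B1–B3, B2–B4, B1–B5, B1–B6

Every bag has size at most 4, so the width is 4 − 1 = 3 and tw(G) ≤ 3. For the lower bound, the 4 vertices {b, d, f, i} are pairwise adjacent, and any tree decomposition puts a clique entirely inside one bag — forcing width ≥ 3. Therefore the treewidth is 3.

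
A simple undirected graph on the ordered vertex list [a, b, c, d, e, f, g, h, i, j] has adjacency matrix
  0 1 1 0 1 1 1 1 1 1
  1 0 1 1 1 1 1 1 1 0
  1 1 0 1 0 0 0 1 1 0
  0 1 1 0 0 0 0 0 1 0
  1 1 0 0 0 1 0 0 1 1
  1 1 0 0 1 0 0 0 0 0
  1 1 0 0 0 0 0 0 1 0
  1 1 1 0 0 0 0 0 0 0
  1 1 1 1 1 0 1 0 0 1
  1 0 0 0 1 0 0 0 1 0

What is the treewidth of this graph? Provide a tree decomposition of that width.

The largest bag has 4 vertices, giving width 3; this decomposition certifies tw(G) ≤ 3. For the lower bound, the 4 vertices {a, e, i, j} are pairwise adjacent, and any tree decomposition puts a clique entirely inside one bag — forcing width ≥ 3. Combining the bounds, tw(G) = 3.

Treewidth 3.
Bags: B1 = {a, b, c, i}  B2 = {a, b, g, i}  B3 = {a, b, e, i}  B4 = {a, b, c, h}  B5 = {a, b, e, f}  B6 = {b, c, d, i}  B7 = {a, e, i, j}
Tree: B1–B2, B1–B3, B1–B4, B3–B5, B1–B6, B3–B7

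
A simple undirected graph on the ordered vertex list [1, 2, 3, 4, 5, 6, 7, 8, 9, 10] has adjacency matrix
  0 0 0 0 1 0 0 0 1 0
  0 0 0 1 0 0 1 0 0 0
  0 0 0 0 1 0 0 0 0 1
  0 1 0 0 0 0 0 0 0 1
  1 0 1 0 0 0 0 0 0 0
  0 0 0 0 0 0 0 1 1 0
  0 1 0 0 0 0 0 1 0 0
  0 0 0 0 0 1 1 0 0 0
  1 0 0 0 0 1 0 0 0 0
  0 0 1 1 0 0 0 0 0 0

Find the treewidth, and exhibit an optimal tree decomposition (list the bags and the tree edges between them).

Treewidth 2.
One optimal decomposition is:
Bags: B1 = {1, 5, 9}  B2 = {5, 6, 9}  B3 = {5, 6, 8}  B4 = {5, 7, 8}  B5 = {2, 5, 7}  B6 = {2, 4, 5}  B7 = {4, 5, 10}  B8 = {3, 5, 10}
Tree: B1–B2, B2–B3, B3–B4, B4–B5, B5–B6, B6–B7, B7–B8

Every bag has size at most 3, so the width is 3 − 1 = 2 and tw(G) ≤ 2. Since 5–1–9–6–8–7–2–4–10–3–5 is a cycle in G, G is not acyclic. Forests are exactly the graphs of treewidth ≤ 1, so tw(G) ≥ 2. Hence tw(G) = 2 exactly.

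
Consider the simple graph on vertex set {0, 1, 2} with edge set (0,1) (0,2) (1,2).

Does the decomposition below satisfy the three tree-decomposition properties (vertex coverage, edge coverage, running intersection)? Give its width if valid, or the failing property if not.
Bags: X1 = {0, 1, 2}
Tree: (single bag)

Vertex coverage: the bags together contain {0, 1, 2}, the full vertex set. Edge coverage: each edge of G has both endpoints in at least one bag. Running intersection: for every vertex, the bags containing it form a connected subtree. All three properties hold, so this is a valid tree decomposition of width max|bag| − 1 = 2, and hence tw(G) ≤ 2.

Yes; width 2.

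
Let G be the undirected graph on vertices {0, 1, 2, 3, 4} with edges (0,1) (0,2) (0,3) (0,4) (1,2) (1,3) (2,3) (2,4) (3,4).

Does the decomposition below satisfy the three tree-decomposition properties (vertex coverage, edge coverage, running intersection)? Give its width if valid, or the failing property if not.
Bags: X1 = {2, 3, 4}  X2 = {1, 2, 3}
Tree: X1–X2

No — vertex 0 appears in no bag.

A tree decomposition must satisfy three properties: every vertex lies in some bag; for every edge, both endpoints lie together in some bag; and for every vertex, the bags containing it form a connected subtree. Here vertex 0 appears in no bag, so the decomposition is invalid.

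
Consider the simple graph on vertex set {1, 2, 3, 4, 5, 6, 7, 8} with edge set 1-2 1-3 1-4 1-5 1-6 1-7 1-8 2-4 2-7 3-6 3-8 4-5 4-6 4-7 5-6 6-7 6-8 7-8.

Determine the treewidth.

3

A width-3 tree decomposition is:
Bags: B1 = {1, 3, 6, 8}  B2 = {1, 6, 7, 8}  B3 = {1, 4, 6, 7}  B4 = {1, 4, 5, 6}  B5 = {1, 2, 4, 7}
Tree: B1–B2, B2–B3, B3–B4, B3–B5
Every bag has size at most 4, so the width is 4 − 1 = 3 and tw(G) ≤ 3. Conversely, {1, 2, 4, 7} is a clique of size 4, and the vertices of any clique must share a bag in every tree decomposition; so some bag has ≥ 4 vertices and tw(G) ≥ 3. Hence tw(G) = 3 exactly.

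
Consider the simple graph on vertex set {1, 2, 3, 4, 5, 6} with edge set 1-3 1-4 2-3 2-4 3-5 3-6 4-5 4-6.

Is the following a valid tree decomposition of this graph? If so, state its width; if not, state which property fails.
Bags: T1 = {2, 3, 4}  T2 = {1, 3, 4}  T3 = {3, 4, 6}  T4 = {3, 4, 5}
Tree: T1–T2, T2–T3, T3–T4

Every vertex of G appears in some bag (union = {1, 2, 3, 4, 5, 6}); every edge is covered by a bag; and for each vertex v the set of bags containing v is connected in the bag tree. The decomposition is therefore valid. The largest bag has 3 vertices, so the width is 2.

Yes; width 2.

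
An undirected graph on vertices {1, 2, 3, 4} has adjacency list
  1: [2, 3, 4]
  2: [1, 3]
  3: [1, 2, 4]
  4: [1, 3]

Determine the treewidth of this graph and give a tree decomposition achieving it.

Treewidth 2.
Bags: B1 = {1, 3, 4}  B2 = {1, 2, 3}
Tree: B1–B2

The largest bag has 3 vertices, giving width 2; this decomposition certifies tw(G) ≤ 2. On the other hand G contains the 3-clique {1, 2, 3}. A clique must lie in a single bag of any decomposition, so no decomposition can have width below 2. Combining the bounds, tw(G) = 2.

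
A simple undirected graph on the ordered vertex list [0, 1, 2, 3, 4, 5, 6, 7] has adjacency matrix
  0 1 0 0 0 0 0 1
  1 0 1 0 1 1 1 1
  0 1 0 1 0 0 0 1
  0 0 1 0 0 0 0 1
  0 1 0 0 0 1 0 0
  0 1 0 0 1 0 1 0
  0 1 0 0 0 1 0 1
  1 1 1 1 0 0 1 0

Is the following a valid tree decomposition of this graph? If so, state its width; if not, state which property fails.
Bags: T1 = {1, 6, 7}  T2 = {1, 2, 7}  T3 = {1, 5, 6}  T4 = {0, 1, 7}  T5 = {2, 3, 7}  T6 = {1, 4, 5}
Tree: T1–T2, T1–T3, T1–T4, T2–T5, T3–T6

Vertex coverage: the bags together contain {0, 1, 2, 3, 4, 5, 6, 7}, the full vertex set. Edge coverage: each edge of G has both endpoints in at least one bag. Running intersection: for every vertex, the bags containing it form a connected subtree. All three properties hold, so this is a valid tree decomposition of width max|bag| − 1 = 2, and hence tw(G) ≤ 2.

Yes; width 2.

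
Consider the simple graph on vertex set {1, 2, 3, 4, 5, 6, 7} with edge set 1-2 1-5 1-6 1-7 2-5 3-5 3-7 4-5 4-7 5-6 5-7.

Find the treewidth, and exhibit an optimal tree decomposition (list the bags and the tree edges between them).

Treewidth 2.
One such decomposition:
Bags: B1 = {1, 5, 7}  B2 = {3, 5, 7}  B3 = {1, 5, 6}  B4 = {1, 2, 5}  B5 = {4, 5, 7}
Tree: B1–B2, B1–B3, B3–B4, B2–B5

Every bag has size at most 3, so the width is 3 − 1 = 2 and tw(G) ≤ 2. For the lower bound, the 3 vertices {1, 2, 5} are pairwise adjacent, and any tree decomposition puts a clique entirely inside one bag — forcing width ≥ 2. Combining the bounds, tw(G) = 2.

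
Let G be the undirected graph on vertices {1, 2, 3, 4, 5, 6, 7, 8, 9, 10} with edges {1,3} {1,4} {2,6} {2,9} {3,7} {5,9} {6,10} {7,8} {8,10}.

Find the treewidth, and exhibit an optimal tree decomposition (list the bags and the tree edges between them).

Treewidth 1.
One optimal decomposition is:
Bags: B1 = {5, 9}  B2 = {2, 9}  B3 = {2, 6}  B4 = {6, 10}  B5 = {8, 10}  B6 = {7, 8}  B7 = {3, 7}  B8 = {1, 3}  B9 = {1, 4}
Tree: B1–B2, B2–B3, B3–B4, B4–B5, B5–B6, B6–B7, B7–B8, B8–B9

Every bag has size at most 2, so the width is 2 − 1 = 1 and tw(G) ≤ 1. G has an edge, so its treewidth is at least 1. Combining the bounds, tw(G) = 1.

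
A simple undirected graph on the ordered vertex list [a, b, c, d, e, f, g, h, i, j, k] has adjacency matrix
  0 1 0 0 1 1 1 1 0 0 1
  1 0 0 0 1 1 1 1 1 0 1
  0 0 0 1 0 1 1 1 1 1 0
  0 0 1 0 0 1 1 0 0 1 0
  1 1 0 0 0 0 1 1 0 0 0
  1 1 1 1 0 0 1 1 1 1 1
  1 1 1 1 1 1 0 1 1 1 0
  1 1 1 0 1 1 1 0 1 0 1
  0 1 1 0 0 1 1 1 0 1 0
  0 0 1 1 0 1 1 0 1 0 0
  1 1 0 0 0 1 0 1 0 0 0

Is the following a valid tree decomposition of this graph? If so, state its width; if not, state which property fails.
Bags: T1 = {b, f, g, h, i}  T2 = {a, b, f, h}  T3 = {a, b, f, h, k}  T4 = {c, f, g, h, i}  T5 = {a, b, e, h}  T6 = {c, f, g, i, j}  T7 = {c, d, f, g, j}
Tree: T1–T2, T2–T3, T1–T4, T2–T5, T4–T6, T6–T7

A tree decomposition must satisfy three properties: every vertex lies in some bag; for every edge, both endpoints lie together in some bag; and for every vertex, the bags containing it form a connected subtree. Here edge (g,a) lies in no bag, so the decomposition is invalid.

No — edge (g,a) lies in no bag.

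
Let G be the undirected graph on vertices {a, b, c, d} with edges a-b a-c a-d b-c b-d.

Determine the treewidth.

A width-2 tree decomposition is:
Bags: B1 = {a, b, d}  B2 = {a, b, c}
Tree: B1–B2
Each bag holds 3 vertices, so the decomposition has width 2, which upper-bounds the treewidth. Conversely, {a, b, d} is a clique of size 3, and the vertices of any clique must share a bag in every tree decomposition; so some bag has ≥ 3 vertices and tw(G) ≥ 2. The upper and lower bounds meet at 2, so that is the treewidth.

2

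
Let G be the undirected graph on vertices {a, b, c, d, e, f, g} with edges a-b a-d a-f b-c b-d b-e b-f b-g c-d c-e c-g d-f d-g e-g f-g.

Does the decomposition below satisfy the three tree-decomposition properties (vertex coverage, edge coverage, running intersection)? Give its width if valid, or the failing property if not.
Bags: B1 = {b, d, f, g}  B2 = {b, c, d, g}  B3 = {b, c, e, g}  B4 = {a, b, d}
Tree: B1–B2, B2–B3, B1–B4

No — edge (f,a) lies in no bag.

A tree decomposition must satisfy three properties: every vertex lies in some bag; for every edge, both endpoints lie together in some bag; and for every vertex, the bags containing it form a connected subtree. Here edge (f,a) lies in no bag, so the decomposition is invalid.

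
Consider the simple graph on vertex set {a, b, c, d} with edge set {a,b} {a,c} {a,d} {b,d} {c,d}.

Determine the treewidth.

2

A width-2 tree decomposition is:
Bags: B1 = {a, b, d}  B2 = {a, c, d}
Tree: B1–B2
The largest bag has 3 vertices, giving width 2; this decomposition certifies tw(G) ≤ 2. For the lower bound, the 3 vertices {a, c, d} are pairwise adjacent, and any tree decomposition puts a clique entirely inside one bag — forcing width ≥ 2. Therefore the treewidth is 2.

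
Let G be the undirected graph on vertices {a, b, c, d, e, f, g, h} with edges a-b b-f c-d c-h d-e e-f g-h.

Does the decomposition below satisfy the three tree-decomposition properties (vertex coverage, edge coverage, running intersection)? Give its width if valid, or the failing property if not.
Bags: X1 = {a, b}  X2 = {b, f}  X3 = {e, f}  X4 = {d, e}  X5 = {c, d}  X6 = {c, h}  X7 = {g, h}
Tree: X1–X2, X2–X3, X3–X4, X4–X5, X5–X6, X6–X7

Yes; width 1.

Vertex coverage: the bags together contain {a, b, c, d, e, f, g, h}, the full vertex set. Edge coverage: each edge of G has both endpoints in at least one bag. Running intersection: for every vertex, the bags containing it form a connected subtree. All three properties hold, so this is a valid tree decomposition of width max|bag| − 1 = 1, and hence tw(G) ≤ 1.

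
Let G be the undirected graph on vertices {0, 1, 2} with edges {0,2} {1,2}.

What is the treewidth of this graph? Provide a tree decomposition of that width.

Treewidth 1.
One such decomposition:
Bags: B1 = {0, 2}  B2 = {1, 2}
Tree: B1–B2

Every bag has size at most 2, so the width is 2 − 1 = 1 and tw(G) ≤ 1. Since G has at least one edge (e.g. 2–0), it is not an edgeless graph, so tw(G) ≥ 1. Therefore the treewidth is 1.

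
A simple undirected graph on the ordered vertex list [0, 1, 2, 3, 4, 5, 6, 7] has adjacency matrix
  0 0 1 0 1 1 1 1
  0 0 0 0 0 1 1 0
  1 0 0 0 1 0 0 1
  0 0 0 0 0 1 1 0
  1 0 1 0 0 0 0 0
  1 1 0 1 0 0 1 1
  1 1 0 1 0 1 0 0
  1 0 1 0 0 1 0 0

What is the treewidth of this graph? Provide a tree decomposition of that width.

Treewidth 2.
One such decomposition:
Bags: B1 = {3, 5, 6}  B2 = {0, 5, 6}  B3 = {1, 5, 6}  B4 = {0, 5, 7}  B5 = {0, 2, 7}  B6 = {0, 2, 4}
Tree: B1–B2, B2–B3, B2–B4, B4–B5, B5–B6

The largest bag has 3 vertices, giving width 2; this decomposition certifies tw(G) ≤ 2. Conversely, {0, 2, 4} is a clique of size 3, and the vertices of any clique must share a bag in every tree decomposition; so some bag has ≥ 3 vertices and tw(G) ≥ 2. Combining the bounds, tw(G) = 2.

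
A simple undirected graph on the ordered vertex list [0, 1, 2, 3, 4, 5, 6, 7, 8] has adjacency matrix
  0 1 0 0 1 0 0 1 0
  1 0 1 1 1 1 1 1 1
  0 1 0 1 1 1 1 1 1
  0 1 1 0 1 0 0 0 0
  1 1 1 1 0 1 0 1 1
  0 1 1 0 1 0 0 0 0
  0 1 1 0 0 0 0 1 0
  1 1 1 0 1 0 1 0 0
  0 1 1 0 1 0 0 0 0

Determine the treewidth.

A width-3 tree decomposition is:
Bags: B1 = {1, 2, 4, 7}  B2 = {1, 2, 4, 5}  B3 = {1, 2, 3, 4}  B4 = {1, 2, 6, 7}  B5 = {0, 1, 4, 7}  B6 = {1, 2, 4, 8}
Tree: B1–B2, B2–B3, B1–B4, B1–B5, B1–B6
Every bag has size at most 4, so the width is 4 − 1 = 3 and tw(G) ≤ 3. On the other hand G contains the 4-clique {0, 1, 4, 7}. A clique must lie in a single bag of any decomposition, so no decomposition can have width below 3. Hence tw(G) = 3 exactly.

3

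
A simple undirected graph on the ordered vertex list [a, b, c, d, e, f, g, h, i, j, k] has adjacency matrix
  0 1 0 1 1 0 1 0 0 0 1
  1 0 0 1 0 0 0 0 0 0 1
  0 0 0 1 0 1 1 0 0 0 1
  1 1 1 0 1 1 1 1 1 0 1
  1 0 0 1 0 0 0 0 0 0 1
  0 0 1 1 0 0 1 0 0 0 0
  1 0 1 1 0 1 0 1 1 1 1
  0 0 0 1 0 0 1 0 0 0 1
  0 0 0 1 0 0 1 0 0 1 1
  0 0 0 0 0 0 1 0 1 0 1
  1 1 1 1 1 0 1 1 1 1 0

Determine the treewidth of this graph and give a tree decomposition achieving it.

Each bag holds 4 vertices, so the decomposition has width 3, which upper-bounds the treewidth. On the other hand G contains the 4-clique {c, d, f, g}. A clique must lie in a single bag of any decomposition, so no decomposition can have width below 3. Therefore the treewidth is 3.

Treewidth 3.
Bags: B1 = {a, b, d, k}  B2 = {a, d, g, k}  B3 = {d, g, h, k}  B4 = {c, d, g, k}  B5 = {d, g, i, k}  B6 = {c, d, f, g}  B7 = {g, i, j, k}  B8 = {a, d, e, k}
Tree: B1–B2, B2–B3, B3–B4, B2–B5, B4–B6, B5–B7, B2–B8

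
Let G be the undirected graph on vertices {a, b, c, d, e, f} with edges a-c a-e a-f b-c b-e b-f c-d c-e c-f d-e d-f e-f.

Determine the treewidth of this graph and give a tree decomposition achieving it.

Treewidth 3.
One optimal decomposition is:
Bags: B1 = {a, c, e, f}  B2 = {c, d, e, f}  B3 = {b, c, e, f}
Tree: B1–B2, B2–B3

Each bag holds 4 vertices, so the decomposition has width 3, which upper-bounds the treewidth. On the other hand G contains the 4-clique {c, d, e, f}. A clique must lie in a single bag of any decomposition, so no decomposition can have width below 3. Hence tw(G) = 3 exactly.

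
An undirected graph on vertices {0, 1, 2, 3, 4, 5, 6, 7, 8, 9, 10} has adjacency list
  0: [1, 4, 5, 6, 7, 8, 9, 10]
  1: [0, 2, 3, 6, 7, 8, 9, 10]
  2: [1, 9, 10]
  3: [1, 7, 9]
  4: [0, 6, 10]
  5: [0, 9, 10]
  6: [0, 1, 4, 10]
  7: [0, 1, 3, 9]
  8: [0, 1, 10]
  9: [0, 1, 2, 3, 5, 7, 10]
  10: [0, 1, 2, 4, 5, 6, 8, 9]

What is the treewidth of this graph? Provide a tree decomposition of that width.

Treewidth 3.
One such decomposition:
Bags: B1 = {0, 1, 6, 10}  B2 = {0, 1, 9, 10}  B3 = {0, 5, 9, 10}  B4 = {1, 2, 9, 10}  B5 = {0, 1, 7, 9}  B6 = {1, 3, 7, 9}  B7 = {0, 1, 8, 10}  B8 = {0, 4, 6, 10}
Tree: B1–B2, B2–B3, B2–B4, B2–B5, B5–B6, B1–B7, B1–B8

Each bag holds 4 vertices, so the decomposition has width 3, which upper-bounds the treewidth. For the lower bound, the 4 vertices {0, 1, 8, 10} are pairwise adjacent, and any tree decomposition puts a clique entirely inside one bag — forcing width ≥ 3. The upper and lower bounds meet at 3, so that is the treewidth.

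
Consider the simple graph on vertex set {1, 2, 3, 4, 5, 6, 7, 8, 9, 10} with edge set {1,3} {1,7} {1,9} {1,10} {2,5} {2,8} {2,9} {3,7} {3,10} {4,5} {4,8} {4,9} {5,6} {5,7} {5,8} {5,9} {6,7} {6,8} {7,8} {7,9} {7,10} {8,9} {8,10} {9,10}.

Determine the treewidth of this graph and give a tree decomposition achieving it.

Every bag has size at most 4, so the width is 4 − 1 = 3 and tw(G) ≤ 3. For the lower bound, the 4 vertices {2, 5, 8, 9} are pairwise adjacent, and any tree decomposition puts a clique entirely inside one bag — forcing width ≥ 3. Hence tw(G) = 3 exactly.

Treewidth 3.
One such decomposition:
Bags: B1 = {1, 7, 9, 10}  B2 = {1, 3, 7, 10}  B3 = {7, 8, 9, 10}  B4 = {5, 7, 8, 9}  B5 = {4, 5, 8, 9}  B6 = {2, 5, 8, 9}  B7 = {5, 6, 7, 8}
Tree: B1–B2, B1–B3, B3–B4, B4–B5, B5–B6, B4–B7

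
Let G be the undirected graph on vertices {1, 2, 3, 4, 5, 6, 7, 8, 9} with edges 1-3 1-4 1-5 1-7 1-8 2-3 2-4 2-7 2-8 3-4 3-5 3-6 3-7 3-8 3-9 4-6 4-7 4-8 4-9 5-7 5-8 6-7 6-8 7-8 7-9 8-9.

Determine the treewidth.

4

A width-4 tree decomposition is:
Bags: B1 = {1, 3, 4, 7, 8}  B2 = {3, 4, 6, 7, 8}  B3 = {3, 4, 7, 8, 9}  B4 = {2, 3, 4, 7, 8}  B5 = {1, 3, 5, 7, 8}
Tree: B1–B2, B1–B3, B3–B4, B1–B5
Each bag holds 5 vertices, so the decomposition has width 4, which upper-bounds the treewidth. For the lower bound, the 5 vertices {1, 3, 4, 7, 8} are pairwise adjacent, and any tree decomposition puts a clique entirely inside one bag — forcing width ≥ 4. Combining the bounds, tw(G) = 4.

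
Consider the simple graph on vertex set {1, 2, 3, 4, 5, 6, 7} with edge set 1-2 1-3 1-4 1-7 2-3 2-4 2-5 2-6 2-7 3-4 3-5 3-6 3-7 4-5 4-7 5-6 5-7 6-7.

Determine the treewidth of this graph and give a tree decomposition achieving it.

Treewidth 4.
Bags: B1 = {1, 2, 3, 4, 7}  B2 = {2, 3, 4, 5, 7}  B3 = {2, 3, 5, 6, 7}
Tree: B1–B2, B2–B3

Every bag has size at most 5, so the width is 5 − 1 = 4 and tw(G) ≤ 4. Conversely, {1, 2, 3, 4, 7} is a clique of size 5, and the vertices of any clique must share a bag in every tree decomposition; so some bag has ≥ 5 vertices and tw(G) ≥ 4. The upper and lower bounds meet at 4, so that is the treewidth.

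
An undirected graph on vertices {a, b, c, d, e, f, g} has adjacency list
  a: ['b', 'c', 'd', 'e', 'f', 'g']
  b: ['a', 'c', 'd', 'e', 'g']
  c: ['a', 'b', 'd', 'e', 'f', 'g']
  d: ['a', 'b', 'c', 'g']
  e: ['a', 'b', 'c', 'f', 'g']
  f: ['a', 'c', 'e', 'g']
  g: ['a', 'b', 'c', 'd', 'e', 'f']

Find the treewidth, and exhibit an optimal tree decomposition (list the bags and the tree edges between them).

Treewidth 4.
One such decomposition:
Bags: B1 = {a, b, c, d, g}  B2 = {a, b, c, e, g}  B3 = {a, c, e, f, g}
Tree: B1–B2, B2–B3

The largest bag has 5 vertices, giving width 4; this decomposition certifies tw(G) ≤ 4. Conversely, {a, b, c, d, g} is a clique of size 5, and the vertices of any clique must share a bag in every tree decomposition; so some bag has ≥ 5 vertices and tw(G) ≥ 4. The upper and lower bounds meet at 4, so that is the treewidth.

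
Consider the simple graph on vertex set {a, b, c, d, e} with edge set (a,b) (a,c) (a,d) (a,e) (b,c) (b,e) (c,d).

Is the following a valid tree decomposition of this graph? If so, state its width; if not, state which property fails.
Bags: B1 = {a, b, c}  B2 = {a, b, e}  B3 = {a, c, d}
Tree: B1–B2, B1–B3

Vertex coverage: the bags together contain {a, b, c, d, e}, the full vertex set. Edge coverage: each edge of G has both endpoints in at least one bag. Running intersection: for every vertex, the bags containing it form a connected subtree. All three properties hold, so this is a valid tree decomposition of width max|bag| − 1 = 2, and hence tw(G) ≤ 2.

Yes; width 2.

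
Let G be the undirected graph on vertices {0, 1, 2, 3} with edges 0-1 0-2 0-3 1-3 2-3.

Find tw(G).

A width-2 tree decomposition is:
Bags: B1 = {0, 2, 3}  B2 = {0, 1, 3}
Tree: B1–B2
Each bag holds 3 vertices, so the decomposition has width 2, which upper-bounds the treewidth. For the lower bound, the 3 vertices {0, 1, 3} are pairwise adjacent, and any tree decomposition puts a clique entirely inside one bag — forcing width ≥ 2. Therefore the treewidth is 2.

2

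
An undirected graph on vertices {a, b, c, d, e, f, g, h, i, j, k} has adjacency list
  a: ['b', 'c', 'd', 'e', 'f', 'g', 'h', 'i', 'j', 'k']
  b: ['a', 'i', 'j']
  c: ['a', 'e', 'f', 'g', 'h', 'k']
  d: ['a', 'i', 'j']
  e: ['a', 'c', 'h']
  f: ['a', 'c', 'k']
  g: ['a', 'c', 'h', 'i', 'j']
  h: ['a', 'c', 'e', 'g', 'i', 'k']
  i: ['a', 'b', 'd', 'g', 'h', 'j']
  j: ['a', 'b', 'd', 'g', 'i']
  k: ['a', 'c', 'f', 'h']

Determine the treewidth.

A width-3 tree decomposition is:
Bags: B1 = {a, g, h, i}  B2 = {a, g, i, j}  B3 = {a, d, i, j}  B4 = {a, c, g, h}  B5 = {a, b, i, j}  B6 = {a, c, h, k}  B7 = {a, c, f, k}  B8 = {a, c, e, h}
Tree: B1–B2, B2–B3, B1–B4, B2–B5, B4–B6, B6–B7, B4–B8
Every bag has size at most 4, so the width is 4 − 1 = 3 and tw(G) ≤ 3. Conversely, {a, d, i, j} is a clique of size 4, and the vertices of any clique must share a bag in every tree decomposition; so some bag has ≥ 4 vertices and tw(G) ≥ 3. Therefore the treewidth is 3.

3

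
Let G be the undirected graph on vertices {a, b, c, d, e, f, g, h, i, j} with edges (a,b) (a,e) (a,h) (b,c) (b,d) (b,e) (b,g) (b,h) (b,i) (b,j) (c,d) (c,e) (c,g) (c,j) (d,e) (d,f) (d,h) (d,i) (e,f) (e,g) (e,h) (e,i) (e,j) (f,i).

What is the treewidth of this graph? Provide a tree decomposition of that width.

The largest bag has 4 vertices, giving width 3; this decomposition certifies tw(G) ≤ 3. On the other hand G contains the 4-clique {d, e, f, i}. A clique must lie in a single bag of any decomposition, so no decomposition can have width below 3. Combining the bounds, tw(G) = 3.

Treewidth 3.
One such decomposition:
Bags: B1 = {b, c, d, e}  B2 = {b, d, e, i}  B3 = {d, e, f, i}  B4 = {b, c, e, g}  B5 = {b, c, e, j}  B6 = {b, d, e, h}  B7 = {a, b, e, h}
Tree: B1–B2, B2–B3, B1–B4, B1–B5, B1–B6, B6–B7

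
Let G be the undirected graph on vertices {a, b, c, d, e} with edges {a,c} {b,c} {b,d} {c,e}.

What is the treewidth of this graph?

A width-1 tree decomposition is:
Bags: B1 = {c, e}  B2 = {b, c}  B3 = {b, d}  B4 = {a, c}
Tree: B1–B2, B2–B3, B2–B4
The largest bag has 2 vertices, giving width 1; this decomposition certifies tw(G) ≤ 1. Any graph with an edge has treewidth ≥ 1, and G has the edge e–c. Hence tw(G) = 1 exactly.

1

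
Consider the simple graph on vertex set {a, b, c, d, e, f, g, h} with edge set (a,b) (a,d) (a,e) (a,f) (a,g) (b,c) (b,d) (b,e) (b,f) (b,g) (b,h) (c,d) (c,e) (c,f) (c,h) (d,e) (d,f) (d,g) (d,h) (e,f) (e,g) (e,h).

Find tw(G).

A width-4 tree decomposition is:
Bags: B1 = {b, c, d, e, f}  B2 = {a, b, d, e, f}  B3 = {a, b, d, e, g}  B4 = {b, c, d, e, h}
Tree: B1–B2, B2–B3, B1–B4
The largest bag has 5 vertices, giving width 4; this decomposition certifies tw(G) ≤ 4. On the other hand G contains the 5-clique {a, b, d, e, g}. A clique must lie in a single bag of any decomposition, so no decomposition can have width below 4. Therefore the treewidth is 4.

4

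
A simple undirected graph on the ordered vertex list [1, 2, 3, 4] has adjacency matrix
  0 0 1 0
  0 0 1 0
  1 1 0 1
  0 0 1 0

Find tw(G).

A width-1 tree decomposition is:
Bags: B1 = {2, 3}  B2 = {1, 3}  B3 = {3, 4}
Tree: B1–B2, B1–B3
Each bag holds 2 vertices, so the decomposition has width 1, which upper-bounds the treewidth. Since G has at least one edge (e.g. 2–3), it is not an edgeless graph, so tw(G) ≥ 1. Hence tw(G) = 1 exactly.

1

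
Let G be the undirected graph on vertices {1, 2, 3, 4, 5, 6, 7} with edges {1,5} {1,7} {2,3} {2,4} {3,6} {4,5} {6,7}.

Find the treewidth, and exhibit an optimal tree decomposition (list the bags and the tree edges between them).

Every bag has size at most 3, so the width is 3 − 1 = 2 and tw(G) ≤ 2. For the lower bound, G contains the cycle 4–2–3–6–7–1–5–4, so G is not a forest; only forests have treewidth ≤ 1, hence tw(G) ≥ 2. Combining the bounds, tw(G) = 2.

Treewidth 2.
One optimal decomposition is:
Bags: B1 = {2, 3, 4}  B2 = {3, 4, 6}  B3 = {4, 6, 7}  B4 = {1, 4, 7}  B5 = {1, 4, 5}
Tree: B1–B2, B2–B3, B3–B4, B4–B5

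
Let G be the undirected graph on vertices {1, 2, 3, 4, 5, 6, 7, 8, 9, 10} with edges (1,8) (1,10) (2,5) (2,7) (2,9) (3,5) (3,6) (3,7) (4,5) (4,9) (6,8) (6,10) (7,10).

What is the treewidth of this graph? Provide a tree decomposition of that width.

Every bag has size at most 3, so the width is 3 − 1 = 2 and tw(G) ≤ 2. The edges 4–9–2–5–4 form a cycle, so G is not a tree and its treewidth is at least 2. Combining the bounds, tw(G) = 2.

Treewidth 2.
One such decomposition:
Bags: B1 = {4, 5, 9}  B2 = {2, 5, 9}  B3 = {2, 3, 5}  B4 = {2, 3, 7}  B5 = {3, 6, 7}  B6 = {6, 7, 10}  B7 = {6, 8, 10}  B8 = {1, 8, 10}
Tree: B1–B2, B2–B3, B3–B4, B4–B5, B5–B6, B6–B7, B7–B8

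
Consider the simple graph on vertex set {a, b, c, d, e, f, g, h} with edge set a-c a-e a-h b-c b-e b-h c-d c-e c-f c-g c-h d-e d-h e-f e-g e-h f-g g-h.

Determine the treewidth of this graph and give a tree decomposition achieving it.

Treewidth 3.
Bags: B1 = {c, e, g, h}  B2 = {c, d, e, h}  B3 = {b, c, e, h}  B4 = {a, c, e, h}  B5 = {c, e, f, g}
Tree: B1–B2, B1–B3, B3–B4, B1–B5

Every bag has size at most 4, so the width is 4 − 1 = 3 and tw(G) ≤ 3. For the lower bound, the 4 vertices {c, d, e, h} are pairwise adjacent, and any tree decomposition puts a clique entirely inside one bag — forcing width ≥ 3. Combining the bounds, tw(G) = 3.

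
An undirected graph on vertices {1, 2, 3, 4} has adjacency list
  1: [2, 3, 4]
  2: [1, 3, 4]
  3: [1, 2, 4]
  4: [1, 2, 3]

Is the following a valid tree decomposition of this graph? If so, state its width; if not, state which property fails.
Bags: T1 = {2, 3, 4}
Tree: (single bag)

A tree decomposition must satisfy three properties: every vertex lies in some bag; for every edge, both endpoints lie together in some bag; and for every vertex, the bags containing it form a connected subtree. Here vertex 1 appears in no bag, so the decomposition is invalid.

No — vertex 1 appears in no bag.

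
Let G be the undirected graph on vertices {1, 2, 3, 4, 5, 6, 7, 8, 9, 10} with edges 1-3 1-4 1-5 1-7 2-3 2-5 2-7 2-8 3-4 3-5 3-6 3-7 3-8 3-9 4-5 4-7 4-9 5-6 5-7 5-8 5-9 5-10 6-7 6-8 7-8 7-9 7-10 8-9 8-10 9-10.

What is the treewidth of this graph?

A width-4 tree decomposition is:
Bags: B1 = {1, 3, 4, 5, 7}  B2 = {3, 4, 5, 7, 9}  B3 = {3, 5, 7, 8, 9}  B4 = {2, 3, 5, 7, 8}  B5 = {3, 5, 6, 7, 8}  B6 = {5, 7, 8, 9, 10}
Tree: B1–B2, B2–B3, B3–B4, B4–B5, B3–B6
Each bag holds 5 vertices, so the decomposition has width 4, which upper-bounds the treewidth. On the other hand G contains the 5-clique {5, 7, 8, 9, 10}. A clique must lie in a single bag of any decomposition, so no decomposition can have width below 4. Therefore the treewidth is 4.

4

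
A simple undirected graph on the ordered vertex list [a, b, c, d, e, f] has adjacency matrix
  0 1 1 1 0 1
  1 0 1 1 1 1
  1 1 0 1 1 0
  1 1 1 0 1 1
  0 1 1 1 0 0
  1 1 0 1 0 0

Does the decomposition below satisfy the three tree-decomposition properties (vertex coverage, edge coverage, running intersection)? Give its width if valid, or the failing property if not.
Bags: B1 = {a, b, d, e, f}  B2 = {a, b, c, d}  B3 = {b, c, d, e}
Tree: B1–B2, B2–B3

No — bags containing vertex e are not connected in the tree.

A tree decomposition must satisfy three properties: every vertex lies in some bag; for every edge, both endpoints lie together in some bag; and for every vertex, the bags containing it form a connected subtree. Here bags containing vertex e are not connected in the tree, so the decomposition is invalid.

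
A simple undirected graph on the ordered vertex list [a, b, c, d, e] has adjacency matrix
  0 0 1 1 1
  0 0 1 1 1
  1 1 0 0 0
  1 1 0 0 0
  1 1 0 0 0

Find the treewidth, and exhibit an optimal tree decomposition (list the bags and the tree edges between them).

The largest bag has 3 vertices, giving width 2; this decomposition certifies tw(G) ≤ 2. Since e–b–d–a–e is a cycle in G, G is not acyclic. Forests are exactly the graphs of treewidth ≤ 1, so tw(G) ≥ 2. Hence tw(G) = 2 exactly.

Treewidth 2.
Bags: B1 = {a, b, e}  B2 = {a, b, d}  B3 = {a, b, c}
Tree: B1–B2, B2–B3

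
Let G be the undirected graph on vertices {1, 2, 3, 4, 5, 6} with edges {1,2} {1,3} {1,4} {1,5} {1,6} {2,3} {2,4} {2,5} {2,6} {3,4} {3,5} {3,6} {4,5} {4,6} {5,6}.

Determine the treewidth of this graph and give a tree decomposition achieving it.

A single bag containing all 6 vertices is trivially a valid decomposition of width 5. Conversely, {1, 2, 3, 4, 5, 6} is a clique of size 6, and the vertices of any clique must share a bag in every tree decomposition; so some bag has ≥ 6 vertices and tw(G) ≥ 5. Hence tw(G) = 5 exactly.

Treewidth 5.
One optimal decomposition is:
Bags: B1 = {1, 2, 3, 4, 5, 6}
Tree: (single bag)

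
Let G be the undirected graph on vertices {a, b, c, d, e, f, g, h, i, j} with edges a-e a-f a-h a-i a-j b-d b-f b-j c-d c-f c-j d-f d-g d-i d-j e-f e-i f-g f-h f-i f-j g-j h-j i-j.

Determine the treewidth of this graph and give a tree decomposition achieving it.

Each bag holds 4 vertices, so the decomposition has width 3, which upper-bounds the treewidth. For the lower bound, the 4 vertices {d, f, g, j} are pairwise adjacent, and any tree decomposition puts a clique entirely inside one bag — forcing width ≥ 3. Therefore the treewidth is 3.

Treewidth 3.
One optimal decomposition is:
Bags: B1 = {a, f, i, j}  B2 = {d, f, i, j}  B3 = {a, f, h, j}  B4 = {d, f, g, j}  B5 = {c, d, f, j}  B6 = {b, d, f, j}  B7 = {a, e, f, i}
Tree: B1–B2, B1–B3, B2–B4, B2–B5, B2–B6, B1–B7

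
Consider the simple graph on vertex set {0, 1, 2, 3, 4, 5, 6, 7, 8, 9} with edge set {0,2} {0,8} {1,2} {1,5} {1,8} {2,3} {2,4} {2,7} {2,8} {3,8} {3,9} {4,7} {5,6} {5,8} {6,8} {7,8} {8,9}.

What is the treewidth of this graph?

2

A width-2 tree decomposition is:
Bags: B1 = {1, 2, 8}  B2 = {2, 7, 8}  B3 = {1, 5, 8}  B4 = {2, 3, 8}  B5 = {3, 8, 9}  B6 = {0, 2, 8}  B7 = {5, 6, 8}  B8 = {2, 4, 7}
Tree: B1–B2, B1–B3, B2–B4, B4–B5, B2–B6, B3–B7, B2–B8
Every bag has size at most 3, so the width is 3 − 1 = 2 and tw(G) ≤ 2. On the other hand G contains the 3-clique {3, 8, 9}. A clique must lie in a single bag of any decomposition, so no decomposition can have width below 2. Therefore the treewidth is 2.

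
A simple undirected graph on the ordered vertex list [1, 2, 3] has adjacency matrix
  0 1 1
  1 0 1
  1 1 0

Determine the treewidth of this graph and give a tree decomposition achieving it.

Treewidth 2.
One such decomposition:
Bags: B1 = {1, 2, 3}
Tree: (single bag)

With just one bag of size 3, the width is 3 − 1 = 2, so tw(G) ≤ 2. Conversely, {1, 2, 3} is a clique of size 3, and the vertices of any clique must share a bag in every tree decomposition; so some bag has ≥ 3 vertices and tw(G) ≥ 2. Hence tw(G) = 2 exactly.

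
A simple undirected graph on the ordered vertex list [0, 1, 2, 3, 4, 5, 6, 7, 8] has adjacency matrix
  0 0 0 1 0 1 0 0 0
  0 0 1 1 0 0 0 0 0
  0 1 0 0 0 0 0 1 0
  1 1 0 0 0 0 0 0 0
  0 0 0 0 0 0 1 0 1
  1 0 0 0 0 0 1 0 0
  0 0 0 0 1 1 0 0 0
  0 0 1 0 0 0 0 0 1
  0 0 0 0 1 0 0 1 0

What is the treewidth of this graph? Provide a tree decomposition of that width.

The largest bag has 3 vertices, giving width 2; this decomposition certifies tw(G) ≤ 2. Since 1–2–7–8–4–6–5–0–3–1 is a cycle in G, G is not acyclic. Forests are exactly the graphs of treewidth ≤ 1, so tw(G) ≥ 2. Therefore the treewidth is 2.

Treewidth 2.
One such decomposition:
Bags: B1 = {1, 2, 7}  B2 = {1, 7, 8}  B3 = {1, 4, 8}  B4 = {1, 4, 6}  B5 = {1, 5, 6}  B6 = {0, 1, 5}  B7 = {0, 1, 3}
Tree: B1–B2, B2–B3, B3–B4, B4–B5, B5–B6, B6–B7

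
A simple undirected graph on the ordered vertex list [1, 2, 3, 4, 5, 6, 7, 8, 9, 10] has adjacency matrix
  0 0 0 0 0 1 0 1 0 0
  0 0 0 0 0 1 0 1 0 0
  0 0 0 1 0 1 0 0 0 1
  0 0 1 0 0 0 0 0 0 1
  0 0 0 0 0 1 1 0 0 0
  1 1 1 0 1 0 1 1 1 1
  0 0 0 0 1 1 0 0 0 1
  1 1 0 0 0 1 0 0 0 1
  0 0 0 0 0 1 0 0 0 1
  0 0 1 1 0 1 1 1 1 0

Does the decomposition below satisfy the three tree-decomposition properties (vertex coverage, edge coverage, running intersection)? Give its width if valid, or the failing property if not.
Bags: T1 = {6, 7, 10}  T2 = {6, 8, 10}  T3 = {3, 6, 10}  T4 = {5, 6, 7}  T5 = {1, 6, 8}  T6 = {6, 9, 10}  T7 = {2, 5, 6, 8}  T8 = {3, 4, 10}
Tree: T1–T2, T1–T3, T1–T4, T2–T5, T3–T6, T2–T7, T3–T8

A tree decomposition must satisfy three properties: every vertex lies in some bag; for every edge, both endpoints lie together in some bag; and for every vertex, the bags containing it form a connected subtree. Here bags containing vertex 5 are not connected in the tree, so the decomposition is invalid.

No — bags containing vertex 5 are not connected in the tree.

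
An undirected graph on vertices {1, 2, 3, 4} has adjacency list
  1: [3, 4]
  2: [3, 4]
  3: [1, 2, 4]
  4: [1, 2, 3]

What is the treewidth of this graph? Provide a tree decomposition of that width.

Each bag holds 3 vertices, so the decomposition has width 2, which upper-bounds the treewidth. For the lower bound, the 3 vertices {1, 3, 4} are pairwise adjacent, and any tree decomposition puts a clique entirely inside one bag — forcing width ≥ 2. Combining the bounds, tw(G) = 2.

Treewidth 2.
One optimal decomposition is:
Bags: B1 = {1, 3, 4}  B2 = {2, 3, 4}
Tree: B1–B2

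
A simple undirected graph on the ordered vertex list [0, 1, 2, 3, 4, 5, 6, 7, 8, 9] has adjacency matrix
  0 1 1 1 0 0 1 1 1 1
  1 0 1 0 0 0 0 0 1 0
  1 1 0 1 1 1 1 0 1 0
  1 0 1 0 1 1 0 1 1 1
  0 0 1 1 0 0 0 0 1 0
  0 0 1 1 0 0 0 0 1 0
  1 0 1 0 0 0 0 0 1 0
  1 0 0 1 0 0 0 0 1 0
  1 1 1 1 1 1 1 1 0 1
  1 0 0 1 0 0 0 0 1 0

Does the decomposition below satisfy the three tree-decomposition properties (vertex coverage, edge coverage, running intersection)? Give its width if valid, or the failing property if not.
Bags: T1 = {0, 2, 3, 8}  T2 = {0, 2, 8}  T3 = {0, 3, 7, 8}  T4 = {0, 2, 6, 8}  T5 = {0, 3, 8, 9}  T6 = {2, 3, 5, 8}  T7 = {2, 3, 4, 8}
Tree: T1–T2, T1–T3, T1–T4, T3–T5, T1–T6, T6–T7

A tree decomposition must satisfy three properties: every vertex lies in some bag; for every edge, both endpoints lie together in some bag; and for every vertex, the bags containing it form a connected subtree. Here vertex 1 appears in no bag, so the decomposition is invalid.

No — vertex 1 appears in no bag.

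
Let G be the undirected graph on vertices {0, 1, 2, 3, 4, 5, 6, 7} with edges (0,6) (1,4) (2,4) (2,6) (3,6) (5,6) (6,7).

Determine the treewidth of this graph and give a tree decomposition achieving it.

The largest bag has 2 vertices, giving width 1; this decomposition certifies tw(G) ≤ 1. G has an edge, so its treewidth is at least 1. The upper and lower bounds meet at 1, so that is the treewidth.

Treewidth 1.
One optimal decomposition is:
Bags: B1 = {2, 6}  B2 = {2, 4}  B3 = {0, 6}  B4 = {5, 6}  B5 = {1, 4}  B6 = {3, 6}  B7 = {6, 7}
Tree: B1–B2, B1–B3, B1–B4, B2–B5, B1–B6, B3–B7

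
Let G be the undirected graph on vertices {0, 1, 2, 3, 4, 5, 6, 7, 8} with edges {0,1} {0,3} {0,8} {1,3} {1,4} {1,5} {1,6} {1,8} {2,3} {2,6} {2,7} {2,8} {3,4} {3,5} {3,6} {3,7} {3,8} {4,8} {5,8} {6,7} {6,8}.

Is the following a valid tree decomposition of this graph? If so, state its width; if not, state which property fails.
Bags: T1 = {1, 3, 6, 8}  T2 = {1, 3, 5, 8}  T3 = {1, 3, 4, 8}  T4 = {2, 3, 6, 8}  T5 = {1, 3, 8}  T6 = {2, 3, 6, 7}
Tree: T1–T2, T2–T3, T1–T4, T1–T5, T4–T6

A tree decomposition must satisfy three properties: every vertex lies in some bag; for every edge, both endpoints lie together in some bag; and for every vertex, the bags containing it form a connected subtree. Here vertex 0 appears in no bag, so the decomposition is invalid.

No — vertex 0 appears in no bag.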